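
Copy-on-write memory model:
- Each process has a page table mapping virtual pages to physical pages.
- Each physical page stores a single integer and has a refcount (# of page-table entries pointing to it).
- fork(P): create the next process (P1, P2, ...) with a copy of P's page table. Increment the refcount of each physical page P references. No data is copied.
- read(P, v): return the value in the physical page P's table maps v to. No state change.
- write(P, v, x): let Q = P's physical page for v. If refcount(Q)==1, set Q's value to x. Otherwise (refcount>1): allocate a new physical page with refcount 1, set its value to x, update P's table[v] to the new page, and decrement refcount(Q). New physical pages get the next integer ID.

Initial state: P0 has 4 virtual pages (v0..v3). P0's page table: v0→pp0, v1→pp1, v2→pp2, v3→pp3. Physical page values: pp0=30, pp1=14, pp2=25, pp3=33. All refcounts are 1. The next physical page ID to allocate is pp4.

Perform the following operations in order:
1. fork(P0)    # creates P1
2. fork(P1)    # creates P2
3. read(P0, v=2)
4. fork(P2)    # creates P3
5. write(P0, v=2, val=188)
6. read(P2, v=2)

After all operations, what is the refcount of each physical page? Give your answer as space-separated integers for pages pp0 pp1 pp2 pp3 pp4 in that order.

Answer: 4 4 3 4 1

Derivation:
Op 1: fork(P0) -> P1. 4 ppages; refcounts: pp0:2 pp1:2 pp2:2 pp3:2
Op 2: fork(P1) -> P2. 4 ppages; refcounts: pp0:3 pp1:3 pp2:3 pp3:3
Op 3: read(P0, v2) -> 25. No state change.
Op 4: fork(P2) -> P3. 4 ppages; refcounts: pp0:4 pp1:4 pp2:4 pp3:4
Op 5: write(P0, v2, 188). refcount(pp2)=4>1 -> COPY to pp4. 5 ppages; refcounts: pp0:4 pp1:4 pp2:3 pp3:4 pp4:1
Op 6: read(P2, v2) -> 25. No state change.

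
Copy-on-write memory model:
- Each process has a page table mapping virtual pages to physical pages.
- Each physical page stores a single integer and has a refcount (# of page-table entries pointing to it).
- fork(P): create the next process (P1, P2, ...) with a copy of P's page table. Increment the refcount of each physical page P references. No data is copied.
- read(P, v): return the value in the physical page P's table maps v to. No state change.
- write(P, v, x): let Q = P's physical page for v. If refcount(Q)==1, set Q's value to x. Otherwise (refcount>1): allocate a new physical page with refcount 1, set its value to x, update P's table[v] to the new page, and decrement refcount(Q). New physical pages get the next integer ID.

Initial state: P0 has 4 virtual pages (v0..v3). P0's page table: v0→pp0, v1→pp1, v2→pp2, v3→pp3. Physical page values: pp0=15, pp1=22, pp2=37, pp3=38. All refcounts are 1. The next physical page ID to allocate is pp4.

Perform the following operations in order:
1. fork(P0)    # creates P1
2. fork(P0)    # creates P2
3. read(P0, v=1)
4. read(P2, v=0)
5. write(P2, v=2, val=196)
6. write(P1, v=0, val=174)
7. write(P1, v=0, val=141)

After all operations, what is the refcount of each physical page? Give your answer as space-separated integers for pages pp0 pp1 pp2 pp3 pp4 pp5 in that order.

Op 1: fork(P0) -> P1. 4 ppages; refcounts: pp0:2 pp1:2 pp2:2 pp3:2
Op 2: fork(P0) -> P2. 4 ppages; refcounts: pp0:3 pp1:3 pp2:3 pp3:3
Op 3: read(P0, v1) -> 22. No state change.
Op 4: read(P2, v0) -> 15. No state change.
Op 5: write(P2, v2, 196). refcount(pp2)=3>1 -> COPY to pp4. 5 ppages; refcounts: pp0:3 pp1:3 pp2:2 pp3:3 pp4:1
Op 6: write(P1, v0, 174). refcount(pp0)=3>1 -> COPY to pp5. 6 ppages; refcounts: pp0:2 pp1:3 pp2:2 pp3:3 pp4:1 pp5:1
Op 7: write(P1, v0, 141). refcount(pp5)=1 -> write in place. 6 ppages; refcounts: pp0:2 pp1:3 pp2:2 pp3:3 pp4:1 pp5:1

Answer: 2 3 2 3 1 1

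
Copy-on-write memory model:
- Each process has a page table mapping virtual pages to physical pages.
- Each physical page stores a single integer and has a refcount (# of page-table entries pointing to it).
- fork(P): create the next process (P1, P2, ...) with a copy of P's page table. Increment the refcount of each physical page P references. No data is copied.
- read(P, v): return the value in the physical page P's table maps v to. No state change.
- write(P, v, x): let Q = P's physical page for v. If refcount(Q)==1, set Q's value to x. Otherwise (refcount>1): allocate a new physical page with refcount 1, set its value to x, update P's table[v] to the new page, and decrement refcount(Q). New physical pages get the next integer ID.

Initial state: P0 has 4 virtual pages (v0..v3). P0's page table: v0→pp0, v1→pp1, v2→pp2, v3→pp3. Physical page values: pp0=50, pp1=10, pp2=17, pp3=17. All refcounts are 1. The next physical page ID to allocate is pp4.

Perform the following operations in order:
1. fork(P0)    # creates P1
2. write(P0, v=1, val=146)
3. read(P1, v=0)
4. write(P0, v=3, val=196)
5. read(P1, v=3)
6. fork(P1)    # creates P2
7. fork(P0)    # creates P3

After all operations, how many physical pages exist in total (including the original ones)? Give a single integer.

Op 1: fork(P0) -> P1. 4 ppages; refcounts: pp0:2 pp1:2 pp2:2 pp3:2
Op 2: write(P0, v1, 146). refcount(pp1)=2>1 -> COPY to pp4. 5 ppages; refcounts: pp0:2 pp1:1 pp2:2 pp3:2 pp4:1
Op 3: read(P1, v0) -> 50. No state change.
Op 4: write(P0, v3, 196). refcount(pp3)=2>1 -> COPY to pp5. 6 ppages; refcounts: pp0:2 pp1:1 pp2:2 pp3:1 pp4:1 pp5:1
Op 5: read(P1, v3) -> 17. No state change.
Op 6: fork(P1) -> P2. 6 ppages; refcounts: pp0:3 pp1:2 pp2:3 pp3:2 pp4:1 pp5:1
Op 7: fork(P0) -> P3. 6 ppages; refcounts: pp0:4 pp1:2 pp2:4 pp3:2 pp4:2 pp5:2

Answer: 6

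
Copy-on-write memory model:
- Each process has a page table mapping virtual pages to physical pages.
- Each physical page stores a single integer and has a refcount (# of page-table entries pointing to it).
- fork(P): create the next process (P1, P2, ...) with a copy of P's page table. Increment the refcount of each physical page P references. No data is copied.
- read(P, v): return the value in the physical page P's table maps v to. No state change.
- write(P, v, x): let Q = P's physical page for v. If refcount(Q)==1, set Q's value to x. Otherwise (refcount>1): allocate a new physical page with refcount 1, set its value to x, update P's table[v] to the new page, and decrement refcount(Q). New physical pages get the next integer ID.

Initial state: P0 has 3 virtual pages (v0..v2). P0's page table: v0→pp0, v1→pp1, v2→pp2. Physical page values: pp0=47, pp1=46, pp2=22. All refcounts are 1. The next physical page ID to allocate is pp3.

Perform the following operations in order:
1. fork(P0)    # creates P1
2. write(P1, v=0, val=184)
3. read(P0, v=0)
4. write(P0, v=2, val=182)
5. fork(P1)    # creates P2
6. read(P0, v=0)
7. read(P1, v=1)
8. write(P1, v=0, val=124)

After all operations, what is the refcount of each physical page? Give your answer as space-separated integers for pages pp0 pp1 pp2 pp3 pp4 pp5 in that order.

Answer: 1 3 2 1 1 1

Derivation:
Op 1: fork(P0) -> P1. 3 ppages; refcounts: pp0:2 pp1:2 pp2:2
Op 2: write(P1, v0, 184). refcount(pp0)=2>1 -> COPY to pp3. 4 ppages; refcounts: pp0:1 pp1:2 pp2:2 pp3:1
Op 3: read(P0, v0) -> 47. No state change.
Op 4: write(P0, v2, 182). refcount(pp2)=2>1 -> COPY to pp4. 5 ppages; refcounts: pp0:1 pp1:2 pp2:1 pp3:1 pp4:1
Op 5: fork(P1) -> P2. 5 ppages; refcounts: pp0:1 pp1:3 pp2:2 pp3:2 pp4:1
Op 6: read(P0, v0) -> 47. No state change.
Op 7: read(P1, v1) -> 46. No state change.
Op 8: write(P1, v0, 124). refcount(pp3)=2>1 -> COPY to pp5. 6 ppages; refcounts: pp0:1 pp1:3 pp2:2 pp3:1 pp4:1 pp5:1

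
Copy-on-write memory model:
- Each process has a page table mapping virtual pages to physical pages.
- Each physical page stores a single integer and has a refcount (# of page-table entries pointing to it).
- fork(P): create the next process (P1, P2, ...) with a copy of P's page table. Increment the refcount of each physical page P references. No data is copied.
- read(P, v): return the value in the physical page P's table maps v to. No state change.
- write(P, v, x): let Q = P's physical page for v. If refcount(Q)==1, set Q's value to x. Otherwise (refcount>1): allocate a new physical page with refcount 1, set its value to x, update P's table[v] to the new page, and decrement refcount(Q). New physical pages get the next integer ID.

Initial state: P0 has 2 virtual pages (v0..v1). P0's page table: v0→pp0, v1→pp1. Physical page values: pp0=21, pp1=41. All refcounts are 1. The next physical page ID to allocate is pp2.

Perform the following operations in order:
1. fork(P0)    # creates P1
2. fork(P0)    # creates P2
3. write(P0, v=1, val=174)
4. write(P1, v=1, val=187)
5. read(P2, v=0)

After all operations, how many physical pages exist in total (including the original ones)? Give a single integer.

Answer: 4

Derivation:
Op 1: fork(P0) -> P1. 2 ppages; refcounts: pp0:2 pp1:2
Op 2: fork(P0) -> P2. 2 ppages; refcounts: pp0:3 pp1:3
Op 3: write(P0, v1, 174). refcount(pp1)=3>1 -> COPY to pp2. 3 ppages; refcounts: pp0:3 pp1:2 pp2:1
Op 4: write(P1, v1, 187). refcount(pp1)=2>1 -> COPY to pp3. 4 ppages; refcounts: pp0:3 pp1:1 pp2:1 pp3:1
Op 5: read(P2, v0) -> 21. No state change.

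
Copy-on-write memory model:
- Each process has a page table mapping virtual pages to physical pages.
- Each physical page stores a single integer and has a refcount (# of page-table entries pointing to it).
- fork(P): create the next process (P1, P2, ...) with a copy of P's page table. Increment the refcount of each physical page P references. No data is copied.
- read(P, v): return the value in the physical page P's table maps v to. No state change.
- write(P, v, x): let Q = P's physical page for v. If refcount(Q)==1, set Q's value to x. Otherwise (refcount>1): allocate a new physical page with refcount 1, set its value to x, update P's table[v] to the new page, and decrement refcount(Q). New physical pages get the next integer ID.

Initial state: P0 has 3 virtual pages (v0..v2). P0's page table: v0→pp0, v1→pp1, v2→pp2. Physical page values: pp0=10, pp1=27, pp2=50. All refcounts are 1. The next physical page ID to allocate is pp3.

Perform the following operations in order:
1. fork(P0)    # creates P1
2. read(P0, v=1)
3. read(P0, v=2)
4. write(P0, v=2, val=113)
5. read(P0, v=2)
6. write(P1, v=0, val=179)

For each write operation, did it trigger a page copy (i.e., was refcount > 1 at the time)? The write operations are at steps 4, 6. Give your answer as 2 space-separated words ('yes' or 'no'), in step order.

Op 1: fork(P0) -> P1. 3 ppages; refcounts: pp0:2 pp1:2 pp2:2
Op 2: read(P0, v1) -> 27. No state change.
Op 3: read(P0, v2) -> 50. No state change.
Op 4: write(P0, v2, 113). refcount(pp2)=2>1 -> COPY to pp3. 4 ppages; refcounts: pp0:2 pp1:2 pp2:1 pp3:1
Op 5: read(P0, v2) -> 113. No state change.
Op 6: write(P1, v0, 179). refcount(pp0)=2>1 -> COPY to pp4. 5 ppages; refcounts: pp0:1 pp1:2 pp2:1 pp3:1 pp4:1

yes yes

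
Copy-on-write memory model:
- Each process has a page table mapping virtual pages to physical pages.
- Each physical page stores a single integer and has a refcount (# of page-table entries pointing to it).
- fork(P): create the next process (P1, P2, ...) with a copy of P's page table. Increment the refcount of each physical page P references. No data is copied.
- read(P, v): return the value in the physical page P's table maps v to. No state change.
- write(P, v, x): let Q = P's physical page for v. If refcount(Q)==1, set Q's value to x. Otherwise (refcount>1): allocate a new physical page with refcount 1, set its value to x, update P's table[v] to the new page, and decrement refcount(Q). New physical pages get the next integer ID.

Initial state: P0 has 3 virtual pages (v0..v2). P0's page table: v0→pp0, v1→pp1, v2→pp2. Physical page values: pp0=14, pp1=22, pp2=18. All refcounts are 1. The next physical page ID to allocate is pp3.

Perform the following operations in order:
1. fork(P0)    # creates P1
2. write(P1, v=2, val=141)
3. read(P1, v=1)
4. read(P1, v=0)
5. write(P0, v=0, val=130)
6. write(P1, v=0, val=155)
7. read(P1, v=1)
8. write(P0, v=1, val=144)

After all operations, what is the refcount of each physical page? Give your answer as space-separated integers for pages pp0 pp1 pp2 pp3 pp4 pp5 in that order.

Op 1: fork(P0) -> P1. 3 ppages; refcounts: pp0:2 pp1:2 pp2:2
Op 2: write(P1, v2, 141). refcount(pp2)=2>1 -> COPY to pp3. 4 ppages; refcounts: pp0:2 pp1:2 pp2:1 pp3:1
Op 3: read(P1, v1) -> 22. No state change.
Op 4: read(P1, v0) -> 14. No state change.
Op 5: write(P0, v0, 130). refcount(pp0)=2>1 -> COPY to pp4. 5 ppages; refcounts: pp0:1 pp1:2 pp2:1 pp3:1 pp4:1
Op 6: write(P1, v0, 155). refcount(pp0)=1 -> write in place. 5 ppages; refcounts: pp0:1 pp1:2 pp2:1 pp3:1 pp4:1
Op 7: read(P1, v1) -> 22. No state change.
Op 8: write(P0, v1, 144). refcount(pp1)=2>1 -> COPY to pp5. 6 ppages; refcounts: pp0:1 pp1:1 pp2:1 pp3:1 pp4:1 pp5:1

Answer: 1 1 1 1 1 1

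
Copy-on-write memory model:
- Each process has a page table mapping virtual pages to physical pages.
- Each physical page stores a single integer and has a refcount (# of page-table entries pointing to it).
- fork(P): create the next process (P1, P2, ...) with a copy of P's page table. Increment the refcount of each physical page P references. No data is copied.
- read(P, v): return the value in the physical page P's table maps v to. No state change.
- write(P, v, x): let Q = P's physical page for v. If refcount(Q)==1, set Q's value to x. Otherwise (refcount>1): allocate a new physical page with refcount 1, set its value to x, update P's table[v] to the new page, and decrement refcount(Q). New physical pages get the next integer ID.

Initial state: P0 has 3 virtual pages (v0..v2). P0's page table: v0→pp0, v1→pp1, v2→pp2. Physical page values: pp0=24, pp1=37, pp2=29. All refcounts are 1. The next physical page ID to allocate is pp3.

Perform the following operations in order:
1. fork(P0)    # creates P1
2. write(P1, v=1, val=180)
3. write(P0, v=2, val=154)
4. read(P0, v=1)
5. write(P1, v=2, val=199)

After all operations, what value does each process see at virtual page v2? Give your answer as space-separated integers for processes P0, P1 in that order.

Answer: 154 199

Derivation:
Op 1: fork(P0) -> P1. 3 ppages; refcounts: pp0:2 pp1:2 pp2:2
Op 2: write(P1, v1, 180). refcount(pp1)=2>1 -> COPY to pp3. 4 ppages; refcounts: pp0:2 pp1:1 pp2:2 pp3:1
Op 3: write(P0, v2, 154). refcount(pp2)=2>1 -> COPY to pp4. 5 ppages; refcounts: pp0:2 pp1:1 pp2:1 pp3:1 pp4:1
Op 4: read(P0, v1) -> 37. No state change.
Op 5: write(P1, v2, 199). refcount(pp2)=1 -> write in place. 5 ppages; refcounts: pp0:2 pp1:1 pp2:1 pp3:1 pp4:1
P0: v2 -> pp4 = 154
P1: v2 -> pp2 = 199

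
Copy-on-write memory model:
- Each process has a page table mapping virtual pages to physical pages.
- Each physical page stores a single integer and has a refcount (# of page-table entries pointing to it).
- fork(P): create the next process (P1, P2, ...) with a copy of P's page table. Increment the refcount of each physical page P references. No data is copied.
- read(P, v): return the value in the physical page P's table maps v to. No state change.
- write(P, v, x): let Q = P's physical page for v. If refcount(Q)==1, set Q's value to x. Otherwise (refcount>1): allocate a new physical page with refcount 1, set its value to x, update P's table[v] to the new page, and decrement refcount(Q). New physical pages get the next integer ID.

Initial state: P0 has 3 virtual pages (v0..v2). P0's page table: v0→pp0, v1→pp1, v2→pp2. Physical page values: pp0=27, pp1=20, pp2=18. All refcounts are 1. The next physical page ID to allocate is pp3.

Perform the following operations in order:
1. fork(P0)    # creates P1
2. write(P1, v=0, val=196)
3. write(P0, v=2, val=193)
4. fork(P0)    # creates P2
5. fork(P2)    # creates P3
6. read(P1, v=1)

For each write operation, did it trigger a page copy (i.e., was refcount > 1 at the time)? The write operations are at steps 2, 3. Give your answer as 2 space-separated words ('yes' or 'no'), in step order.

Op 1: fork(P0) -> P1. 3 ppages; refcounts: pp0:2 pp1:2 pp2:2
Op 2: write(P1, v0, 196). refcount(pp0)=2>1 -> COPY to pp3. 4 ppages; refcounts: pp0:1 pp1:2 pp2:2 pp3:1
Op 3: write(P0, v2, 193). refcount(pp2)=2>1 -> COPY to pp4. 5 ppages; refcounts: pp0:1 pp1:2 pp2:1 pp3:1 pp4:1
Op 4: fork(P0) -> P2. 5 ppages; refcounts: pp0:2 pp1:3 pp2:1 pp3:1 pp4:2
Op 5: fork(P2) -> P3. 5 ppages; refcounts: pp0:3 pp1:4 pp2:1 pp3:1 pp4:3
Op 6: read(P1, v1) -> 20. No state change.

yes yes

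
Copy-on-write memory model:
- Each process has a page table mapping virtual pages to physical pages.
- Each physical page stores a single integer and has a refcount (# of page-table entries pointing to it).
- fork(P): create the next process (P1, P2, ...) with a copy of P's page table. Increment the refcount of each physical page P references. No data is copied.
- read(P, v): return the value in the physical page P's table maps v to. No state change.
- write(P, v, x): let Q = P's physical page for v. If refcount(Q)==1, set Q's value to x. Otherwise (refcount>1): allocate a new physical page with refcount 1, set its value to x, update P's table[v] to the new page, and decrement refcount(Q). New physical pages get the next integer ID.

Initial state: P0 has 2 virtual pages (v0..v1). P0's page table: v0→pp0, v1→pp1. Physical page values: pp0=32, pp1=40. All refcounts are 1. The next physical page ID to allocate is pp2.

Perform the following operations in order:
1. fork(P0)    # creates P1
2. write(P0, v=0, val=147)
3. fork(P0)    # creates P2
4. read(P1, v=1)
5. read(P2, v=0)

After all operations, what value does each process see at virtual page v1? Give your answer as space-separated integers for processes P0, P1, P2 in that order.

Op 1: fork(P0) -> P1. 2 ppages; refcounts: pp0:2 pp1:2
Op 2: write(P0, v0, 147). refcount(pp0)=2>1 -> COPY to pp2. 3 ppages; refcounts: pp0:1 pp1:2 pp2:1
Op 3: fork(P0) -> P2. 3 ppages; refcounts: pp0:1 pp1:3 pp2:2
Op 4: read(P1, v1) -> 40. No state change.
Op 5: read(P2, v0) -> 147. No state change.
P0: v1 -> pp1 = 40
P1: v1 -> pp1 = 40
P2: v1 -> pp1 = 40

Answer: 40 40 40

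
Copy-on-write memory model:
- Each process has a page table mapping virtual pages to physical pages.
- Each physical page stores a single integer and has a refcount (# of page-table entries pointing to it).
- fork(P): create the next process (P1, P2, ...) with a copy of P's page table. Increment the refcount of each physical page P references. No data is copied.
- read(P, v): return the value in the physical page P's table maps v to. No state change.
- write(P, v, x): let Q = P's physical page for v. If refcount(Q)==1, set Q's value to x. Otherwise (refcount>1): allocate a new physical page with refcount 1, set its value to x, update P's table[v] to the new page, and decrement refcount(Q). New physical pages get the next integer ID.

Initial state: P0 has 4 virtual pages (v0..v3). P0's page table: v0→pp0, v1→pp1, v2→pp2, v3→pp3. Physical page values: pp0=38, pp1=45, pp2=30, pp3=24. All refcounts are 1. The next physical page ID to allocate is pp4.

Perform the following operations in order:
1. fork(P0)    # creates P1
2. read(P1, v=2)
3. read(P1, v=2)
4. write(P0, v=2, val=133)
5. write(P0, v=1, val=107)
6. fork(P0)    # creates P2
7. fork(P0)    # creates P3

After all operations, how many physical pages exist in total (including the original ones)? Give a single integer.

Answer: 6

Derivation:
Op 1: fork(P0) -> P1. 4 ppages; refcounts: pp0:2 pp1:2 pp2:2 pp3:2
Op 2: read(P1, v2) -> 30. No state change.
Op 3: read(P1, v2) -> 30. No state change.
Op 4: write(P0, v2, 133). refcount(pp2)=2>1 -> COPY to pp4. 5 ppages; refcounts: pp0:2 pp1:2 pp2:1 pp3:2 pp4:1
Op 5: write(P0, v1, 107). refcount(pp1)=2>1 -> COPY to pp5. 6 ppages; refcounts: pp0:2 pp1:1 pp2:1 pp3:2 pp4:1 pp5:1
Op 6: fork(P0) -> P2. 6 ppages; refcounts: pp0:3 pp1:1 pp2:1 pp3:3 pp4:2 pp5:2
Op 7: fork(P0) -> P3. 6 ppages; refcounts: pp0:4 pp1:1 pp2:1 pp3:4 pp4:3 pp5:3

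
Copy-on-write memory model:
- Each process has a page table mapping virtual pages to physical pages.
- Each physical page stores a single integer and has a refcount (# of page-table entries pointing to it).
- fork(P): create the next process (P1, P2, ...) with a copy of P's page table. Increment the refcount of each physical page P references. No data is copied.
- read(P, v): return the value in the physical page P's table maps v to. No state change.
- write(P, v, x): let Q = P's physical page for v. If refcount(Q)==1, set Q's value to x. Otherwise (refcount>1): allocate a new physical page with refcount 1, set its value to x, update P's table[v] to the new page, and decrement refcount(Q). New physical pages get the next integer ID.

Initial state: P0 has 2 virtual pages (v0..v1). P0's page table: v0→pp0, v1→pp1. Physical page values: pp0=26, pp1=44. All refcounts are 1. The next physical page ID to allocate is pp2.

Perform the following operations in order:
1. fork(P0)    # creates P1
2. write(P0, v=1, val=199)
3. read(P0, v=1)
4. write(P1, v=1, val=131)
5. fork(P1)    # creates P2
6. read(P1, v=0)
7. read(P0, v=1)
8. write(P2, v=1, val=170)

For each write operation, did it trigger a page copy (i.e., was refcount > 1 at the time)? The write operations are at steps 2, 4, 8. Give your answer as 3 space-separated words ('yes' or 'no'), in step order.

Op 1: fork(P0) -> P1. 2 ppages; refcounts: pp0:2 pp1:2
Op 2: write(P0, v1, 199). refcount(pp1)=2>1 -> COPY to pp2. 3 ppages; refcounts: pp0:2 pp1:1 pp2:1
Op 3: read(P0, v1) -> 199. No state change.
Op 4: write(P1, v1, 131). refcount(pp1)=1 -> write in place. 3 ppages; refcounts: pp0:2 pp1:1 pp2:1
Op 5: fork(P1) -> P2. 3 ppages; refcounts: pp0:3 pp1:2 pp2:1
Op 6: read(P1, v0) -> 26. No state change.
Op 7: read(P0, v1) -> 199. No state change.
Op 8: write(P2, v1, 170). refcount(pp1)=2>1 -> COPY to pp3. 4 ppages; refcounts: pp0:3 pp1:1 pp2:1 pp3:1

yes no yes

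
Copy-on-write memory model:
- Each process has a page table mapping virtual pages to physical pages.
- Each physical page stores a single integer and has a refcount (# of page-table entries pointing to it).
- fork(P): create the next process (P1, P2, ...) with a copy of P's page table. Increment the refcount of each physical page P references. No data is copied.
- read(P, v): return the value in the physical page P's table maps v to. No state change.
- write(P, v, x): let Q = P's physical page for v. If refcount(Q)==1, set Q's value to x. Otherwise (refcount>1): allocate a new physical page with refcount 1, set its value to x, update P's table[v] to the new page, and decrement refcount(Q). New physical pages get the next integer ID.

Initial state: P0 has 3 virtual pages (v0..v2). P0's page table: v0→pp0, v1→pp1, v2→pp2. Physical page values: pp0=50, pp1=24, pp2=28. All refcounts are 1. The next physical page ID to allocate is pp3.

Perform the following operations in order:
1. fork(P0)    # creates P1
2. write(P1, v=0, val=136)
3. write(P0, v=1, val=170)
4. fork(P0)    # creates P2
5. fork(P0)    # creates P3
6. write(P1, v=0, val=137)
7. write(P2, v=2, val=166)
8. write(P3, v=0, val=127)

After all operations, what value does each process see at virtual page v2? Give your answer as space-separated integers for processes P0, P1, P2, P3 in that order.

Answer: 28 28 166 28

Derivation:
Op 1: fork(P0) -> P1. 3 ppages; refcounts: pp0:2 pp1:2 pp2:2
Op 2: write(P1, v0, 136). refcount(pp0)=2>1 -> COPY to pp3. 4 ppages; refcounts: pp0:1 pp1:2 pp2:2 pp3:1
Op 3: write(P0, v1, 170). refcount(pp1)=2>1 -> COPY to pp4. 5 ppages; refcounts: pp0:1 pp1:1 pp2:2 pp3:1 pp4:1
Op 4: fork(P0) -> P2. 5 ppages; refcounts: pp0:2 pp1:1 pp2:3 pp3:1 pp4:2
Op 5: fork(P0) -> P3. 5 ppages; refcounts: pp0:3 pp1:1 pp2:4 pp3:1 pp4:3
Op 6: write(P1, v0, 137). refcount(pp3)=1 -> write in place. 5 ppages; refcounts: pp0:3 pp1:1 pp2:4 pp3:1 pp4:3
Op 7: write(P2, v2, 166). refcount(pp2)=4>1 -> COPY to pp5. 6 ppages; refcounts: pp0:3 pp1:1 pp2:3 pp3:1 pp4:3 pp5:1
Op 8: write(P3, v0, 127). refcount(pp0)=3>1 -> COPY to pp6. 7 ppages; refcounts: pp0:2 pp1:1 pp2:3 pp3:1 pp4:3 pp5:1 pp6:1
P0: v2 -> pp2 = 28
P1: v2 -> pp2 = 28
P2: v2 -> pp5 = 166
P3: v2 -> pp2 = 28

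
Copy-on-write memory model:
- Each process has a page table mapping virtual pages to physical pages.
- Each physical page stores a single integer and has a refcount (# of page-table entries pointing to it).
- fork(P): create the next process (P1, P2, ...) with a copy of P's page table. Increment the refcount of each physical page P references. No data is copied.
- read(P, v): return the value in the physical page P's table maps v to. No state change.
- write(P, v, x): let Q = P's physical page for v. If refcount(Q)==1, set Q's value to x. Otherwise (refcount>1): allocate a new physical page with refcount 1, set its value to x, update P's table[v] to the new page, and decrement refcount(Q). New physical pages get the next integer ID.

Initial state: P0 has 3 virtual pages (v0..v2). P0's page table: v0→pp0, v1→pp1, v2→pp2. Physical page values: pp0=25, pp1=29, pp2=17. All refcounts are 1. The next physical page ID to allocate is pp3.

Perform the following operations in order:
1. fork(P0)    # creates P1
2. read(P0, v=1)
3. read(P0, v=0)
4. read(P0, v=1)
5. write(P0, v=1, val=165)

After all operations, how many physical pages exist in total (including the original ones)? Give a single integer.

Answer: 4

Derivation:
Op 1: fork(P0) -> P1. 3 ppages; refcounts: pp0:2 pp1:2 pp2:2
Op 2: read(P0, v1) -> 29. No state change.
Op 3: read(P0, v0) -> 25. No state change.
Op 4: read(P0, v1) -> 29. No state change.
Op 5: write(P0, v1, 165). refcount(pp1)=2>1 -> COPY to pp3. 4 ppages; refcounts: pp0:2 pp1:1 pp2:2 pp3:1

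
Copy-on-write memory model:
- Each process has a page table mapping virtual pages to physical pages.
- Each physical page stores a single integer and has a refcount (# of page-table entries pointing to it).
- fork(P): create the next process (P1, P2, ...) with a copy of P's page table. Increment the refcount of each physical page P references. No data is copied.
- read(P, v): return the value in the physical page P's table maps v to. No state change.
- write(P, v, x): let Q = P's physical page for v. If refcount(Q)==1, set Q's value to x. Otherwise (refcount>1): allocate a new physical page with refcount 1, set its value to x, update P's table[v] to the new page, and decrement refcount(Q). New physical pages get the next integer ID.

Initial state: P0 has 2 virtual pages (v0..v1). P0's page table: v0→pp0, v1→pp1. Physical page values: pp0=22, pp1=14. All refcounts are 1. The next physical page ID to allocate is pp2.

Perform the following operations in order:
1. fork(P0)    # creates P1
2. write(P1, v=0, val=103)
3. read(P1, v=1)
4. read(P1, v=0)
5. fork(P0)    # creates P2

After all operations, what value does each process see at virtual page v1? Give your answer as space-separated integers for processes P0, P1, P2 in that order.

Op 1: fork(P0) -> P1. 2 ppages; refcounts: pp0:2 pp1:2
Op 2: write(P1, v0, 103). refcount(pp0)=2>1 -> COPY to pp2. 3 ppages; refcounts: pp0:1 pp1:2 pp2:1
Op 3: read(P1, v1) -> 14. No state change.
Op 4: read(P1, v0) -> 103. No state change.
Op 5: fork(P0) -> P2. 3 ppages; refcounts: pp0:2 pp1:3 pp2:1
P0: v1 -> pp1 = 14
P1: v1 -> pp1 = 14
P2: v1 -> pp1 = 14

Answer: 14 14 14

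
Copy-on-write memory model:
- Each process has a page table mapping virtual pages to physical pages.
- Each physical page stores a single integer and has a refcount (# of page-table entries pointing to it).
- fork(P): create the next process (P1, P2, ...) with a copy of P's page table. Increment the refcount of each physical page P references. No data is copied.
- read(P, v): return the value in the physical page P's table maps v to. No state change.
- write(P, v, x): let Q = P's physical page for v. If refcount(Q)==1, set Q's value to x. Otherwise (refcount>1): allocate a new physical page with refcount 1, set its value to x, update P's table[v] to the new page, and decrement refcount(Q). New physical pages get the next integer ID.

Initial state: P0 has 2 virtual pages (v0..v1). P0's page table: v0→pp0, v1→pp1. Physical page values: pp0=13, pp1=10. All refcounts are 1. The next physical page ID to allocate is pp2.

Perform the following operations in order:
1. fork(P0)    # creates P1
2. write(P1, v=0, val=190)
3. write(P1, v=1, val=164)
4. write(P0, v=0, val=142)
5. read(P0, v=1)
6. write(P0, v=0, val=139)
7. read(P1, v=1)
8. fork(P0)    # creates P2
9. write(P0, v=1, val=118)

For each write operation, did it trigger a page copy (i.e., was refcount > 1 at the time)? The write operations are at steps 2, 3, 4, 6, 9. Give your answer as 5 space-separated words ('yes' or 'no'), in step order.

Op 1: fork(P0) -> P1. 2 ppages; refcounts: pp0:2 pp1:2
Op 2: write(P1, v0, 190). refcount(pp0)=2>1 -> COPY to pp2. 3 ppages; refcounts: pp0:1 pp1:2 pp2:1
Op 3: write(P1, v1, 164). refcount(pp1)=2>1 -> COPY to pp3. 4 ppages; refcounts: pp0:1 pp1:1 pp2:1 pp3:1
Op 4: write(P0, v0, 142). refcount(pp0)=1 -> write in place. 4 ppages; refcounts: pp0:1 pp1:1 pp2:1 pp3:1
Op 5: read(P0, v1) -> 10. No state change.
Op 6: write(P0, v0, 139). refcount(pp0)=1 -> write in place. 4 ppages; refcounts: pp0:1 pp1:1 pp2:1 pp3:1
Op 7: read(P1, v1) -> 164. No state change.
Op 8: fork(P0) -> P2. 4 ppages; refcounts: pp0:2 pp1:2 pp2:1 pp3:1
Op 9: write(P0, v1, 118). refcount(pp1)=2>1 -> COPY to pp4. 5 ppages; refcounts: pp0:2 pp1:1 pp2:1 pp3:1 pp4:1

yes yes no no yes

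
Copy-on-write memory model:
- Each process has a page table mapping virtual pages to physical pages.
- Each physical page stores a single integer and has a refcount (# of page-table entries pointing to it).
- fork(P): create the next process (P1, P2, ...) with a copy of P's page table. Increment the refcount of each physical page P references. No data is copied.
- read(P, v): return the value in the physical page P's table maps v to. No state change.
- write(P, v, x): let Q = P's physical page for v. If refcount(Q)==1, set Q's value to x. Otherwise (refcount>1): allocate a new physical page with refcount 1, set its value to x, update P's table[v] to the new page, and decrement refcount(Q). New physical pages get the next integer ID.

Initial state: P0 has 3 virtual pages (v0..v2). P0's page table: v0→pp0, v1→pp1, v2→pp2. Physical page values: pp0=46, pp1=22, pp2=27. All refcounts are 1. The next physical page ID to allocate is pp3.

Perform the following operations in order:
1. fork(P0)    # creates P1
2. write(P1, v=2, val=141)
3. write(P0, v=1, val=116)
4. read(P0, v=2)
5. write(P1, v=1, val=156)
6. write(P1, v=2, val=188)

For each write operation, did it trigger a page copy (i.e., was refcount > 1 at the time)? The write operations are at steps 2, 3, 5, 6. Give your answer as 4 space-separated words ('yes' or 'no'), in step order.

Op 1: fork(P0) -> P1. 3 ppages; refcounts: pp0:2 pp1:2 pp2:2
Op 2: write(P1, v2, 141). refcount(pp2)=2>1 -> COPY to pp3. 4 ppages; refcounts: pp0:2 pp1:2 pp2:1 pp3:1
Op 3: write(P0, v1, 116). refcount(pp1)=2>1 -> COPY to pp4. 5 ppages; refcounts: pp0:2 pp1:1 pp2:1 pp3:1 pp4:1
Op 4: read(P0, v2) -> 27. No state change.
Op 5: write(P1, v1, 156). refcount(pp1)=1 -> write in place. 5 ppages; refcounts: pp0:2 pp1:1 pp2:1 pp3:1 pp4:1
Op 6: write(P1, v2, 188). refcount(pp3)=1 -> write in place. 5 ppages; refcounts: pp0:2 pp1:1 pp2:1 pp3:1 pp4:1

yes yes no no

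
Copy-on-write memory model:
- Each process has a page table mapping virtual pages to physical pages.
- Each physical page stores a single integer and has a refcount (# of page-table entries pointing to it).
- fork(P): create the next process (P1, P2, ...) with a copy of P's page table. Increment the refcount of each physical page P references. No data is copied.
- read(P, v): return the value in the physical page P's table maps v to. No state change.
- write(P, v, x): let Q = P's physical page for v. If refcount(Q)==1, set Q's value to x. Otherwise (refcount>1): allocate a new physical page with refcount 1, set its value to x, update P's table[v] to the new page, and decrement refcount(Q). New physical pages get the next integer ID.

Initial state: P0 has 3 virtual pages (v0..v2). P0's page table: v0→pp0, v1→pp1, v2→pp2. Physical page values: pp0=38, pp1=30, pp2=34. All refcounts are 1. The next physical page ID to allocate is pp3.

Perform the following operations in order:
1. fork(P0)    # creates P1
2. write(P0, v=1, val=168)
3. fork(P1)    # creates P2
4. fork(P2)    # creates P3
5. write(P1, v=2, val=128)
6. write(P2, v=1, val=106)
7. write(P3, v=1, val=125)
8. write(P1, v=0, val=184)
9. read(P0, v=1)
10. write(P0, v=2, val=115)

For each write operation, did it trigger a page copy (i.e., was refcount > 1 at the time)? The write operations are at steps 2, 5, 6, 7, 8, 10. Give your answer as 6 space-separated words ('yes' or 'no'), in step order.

Op 1: fork(P0) -> P1. 3 ppages; refcounts: pp0:2 pp1:2 pp2:2
Op 2: write(P0, v1, 168). refcount(pp1)=2>1 -> COPY to pp3. 4 ppages; refcounts: pp0:2 pp1:1 pp2:2 pp3:1
Op 3: fork(P1) -> P2. 4 ppages; refcounts: pp0:3 pp1:2 pp2:3 pp3:1
Op 4: fork(P2) -> P3. 4 ppages; refcounts: pp0:4 pp1:3 pp2:4 pp3:1
Op 5: write(P1, v2, 128). refcount(pp2)=4>1 -> COPY to pp4. 5 ppages; refcounts: pp0:4 pp1:3 pp2:3 pp3:1 pp4:1
Op 6: write(P2, v1, 106). refcount(pp1)=3>1 -> COPY to pp5. 6 ppages; refcounts: pp0:4 pp1:2 pp2:3 pp3:1 pp4:1 pp5:1
Op 7: write(P3, v1, 125). refcount(pp1)=2>1 -> COPY to pp6. 7 ppages; refcounts: pp0:4 pp1:1 pp2:3 pp3:1 pp4:1 pp5:1 pp6:1
Op 8: write(P1, v0, 184). refcount(pp0)=4>1 -> COPY to pp7. 8 ppages; refcounts: pp0:3 pp1:1 pp2:3 pp3:1 pp4:1 pp5:1 pp6:1 pp7:1
Op 9: read(P0, v1) -> 168. No state change.
Op 10: write(P0, v2, 115). refcount(pp2)=3>1 -> COPY to pp8. 9 ppages; refcounts: pp0:3 pp1:1 pp2:2 pp3:1 pp4:1 pp5:1 pp6:1 pp7:1 pp8:1

yes yes yes yes yes yes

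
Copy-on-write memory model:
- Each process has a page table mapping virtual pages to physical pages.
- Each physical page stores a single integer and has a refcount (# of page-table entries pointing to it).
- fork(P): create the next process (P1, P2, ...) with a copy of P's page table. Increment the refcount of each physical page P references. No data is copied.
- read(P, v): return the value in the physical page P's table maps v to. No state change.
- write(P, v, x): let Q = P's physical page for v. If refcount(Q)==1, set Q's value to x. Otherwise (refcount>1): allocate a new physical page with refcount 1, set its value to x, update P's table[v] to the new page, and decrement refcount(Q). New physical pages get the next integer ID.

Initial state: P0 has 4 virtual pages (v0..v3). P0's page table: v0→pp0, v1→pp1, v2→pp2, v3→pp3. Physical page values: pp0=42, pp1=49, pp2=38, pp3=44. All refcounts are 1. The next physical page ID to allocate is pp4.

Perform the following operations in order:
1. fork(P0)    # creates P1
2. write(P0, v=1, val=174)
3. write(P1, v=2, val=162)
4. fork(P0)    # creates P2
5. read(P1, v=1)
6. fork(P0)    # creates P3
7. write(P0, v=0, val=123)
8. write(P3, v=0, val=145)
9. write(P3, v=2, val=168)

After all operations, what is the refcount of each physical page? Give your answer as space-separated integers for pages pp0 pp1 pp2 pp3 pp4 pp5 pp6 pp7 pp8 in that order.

Op 1: fork(P0) -> P1. 4 ppages; refcounts: pp0:2 pp1:2 pp2:2 pp3:2
Op 2: write(P0, v1, 174). refcount(pp1)=2>1 -> COPY to pp4. 5 ppages; refcounts: pp0:2 pp1:1 pp2:2 pp3:2 pp4:1
Op 3: write(P1, v2, 162). refcount(pp2)=2>1 -> COPY to pp5. 6 ppages; refcounts: pp0:2 pp1:1 pp2:1 pp3:2 pp4:1 pp5:1
Op 4: fork(P0) -> P2. 6 ppages; refcounts: pp0:3 pp1:1 pp2:2 pp3:3 pp4:2 pp5:1
Op 5: read(P1, v1) -> 49. No state change.
Op 6: fork(P0) -> P3. 6 ppages; refcounts: pp0:4 pp1:1 pp2:3 pp3:4 pp4:3 pp5:1
Op 7: write(P0, v0, 123). refcount(pp0)=4>1 -> COPY to pp6. 7 ppages; refcounts: pp0:3 pp1:1 pp2:3 pp3:4 pp4:3 pp5:1 pp6:1
Op 8: write(P3, v0, 145). refcount(pp0)=3>1 -> COPY to pp7. 8 ppages; refcounts: pp0:2 pp1:1 pp2:3 pp3:4 pp4:3 pp5:1 pp6:1 pp7:1
Op 9: write(P3, v2, 168). refcount(pp2)=3>1 -> COPY to pp8. 9 ppages; refcounts: pp0:2 pp1:1 pp2:2 pp3:4 pp4:3 pp5:1 pp6:1 pp7:1 pp8:1

Answer: 2 1 2 4 3 1 1 1 1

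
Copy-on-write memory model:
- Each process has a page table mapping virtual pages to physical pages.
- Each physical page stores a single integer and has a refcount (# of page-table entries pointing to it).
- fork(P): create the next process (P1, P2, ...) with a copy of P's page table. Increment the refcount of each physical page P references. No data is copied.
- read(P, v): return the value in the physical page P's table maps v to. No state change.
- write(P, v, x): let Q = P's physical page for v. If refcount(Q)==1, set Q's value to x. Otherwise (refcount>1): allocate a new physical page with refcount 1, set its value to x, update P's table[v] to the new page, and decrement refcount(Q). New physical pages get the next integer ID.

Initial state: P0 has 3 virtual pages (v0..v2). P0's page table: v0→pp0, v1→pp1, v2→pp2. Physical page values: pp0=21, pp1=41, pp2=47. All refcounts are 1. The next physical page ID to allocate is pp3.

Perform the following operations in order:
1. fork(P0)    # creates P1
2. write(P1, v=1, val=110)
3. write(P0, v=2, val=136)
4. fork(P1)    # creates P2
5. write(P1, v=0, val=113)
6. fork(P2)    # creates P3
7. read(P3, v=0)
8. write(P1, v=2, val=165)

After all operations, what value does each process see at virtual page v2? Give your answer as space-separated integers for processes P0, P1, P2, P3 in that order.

Op 1: fork(P0) -> P1. 3 ppages; refcounts: pp0:2 pp1:2 pp2:2
Op 2: write(P1, v1, 110). refcount(pp1)=2>1 -> COPY to pp3. 4 ppages; refcounts: pp0:2 pp1:1 pp2:2 pp3:1
Op 3: write(P0, v2, 136). refcount(pp2)=2>1 -> COPY to pp4. 5 ppages; refcounts: pp0:2 pp1:1 pp2:1 pp3:1 pp4:1
Op 4: fork(P1) -> P2. 5 ppages; refcounts: pp0:3 pp1:1 pp2:2 pp3:2 pp4:1
Op 5: write(P1, v0, 113). refcount(pp0)=3>1 -> COPY to pp5. 6 ppages; refcounts: pp0:2 pp1:1 pp2:2 pp3:2 pp4:1 pp5:1
Op 6: fork(P2) -> P3. 6 ppages; refcounts: pp0:3 pp1:1 pp2:3 pp3:3 pp4:1 pp5:1
Op 7: read(P3, v0) -> 21. No state change.
Op 8: write(P1, v2, 165). refcount(pp2)=3>1 -> COPY to pp6. 7 ppages; refcounts: pp0:3 pp1:1 pp2:2 pp3:3 pp4:1 pp5:1 pp6:1
P0: v2 -> pp4 = 136
P1: v2 -> pp6 = 165
P2: v2 -> pp2 = 47
P3: v2 -> pp2 = 47

Answer: 136 165 47 47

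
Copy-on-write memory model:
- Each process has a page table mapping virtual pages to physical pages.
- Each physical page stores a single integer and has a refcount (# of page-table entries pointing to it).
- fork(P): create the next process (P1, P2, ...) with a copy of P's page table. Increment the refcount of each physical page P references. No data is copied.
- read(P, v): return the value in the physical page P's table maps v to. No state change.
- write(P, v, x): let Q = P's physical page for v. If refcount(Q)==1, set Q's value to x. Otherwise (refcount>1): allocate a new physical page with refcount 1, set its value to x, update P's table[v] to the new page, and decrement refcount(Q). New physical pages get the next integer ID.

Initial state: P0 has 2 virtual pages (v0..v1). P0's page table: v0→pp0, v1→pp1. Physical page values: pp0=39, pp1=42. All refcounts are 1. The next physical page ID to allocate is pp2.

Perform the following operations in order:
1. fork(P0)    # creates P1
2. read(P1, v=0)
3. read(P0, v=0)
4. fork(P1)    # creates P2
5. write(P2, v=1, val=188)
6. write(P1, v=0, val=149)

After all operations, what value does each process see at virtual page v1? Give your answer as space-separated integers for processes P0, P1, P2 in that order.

Op 1: fork(P0) -> P1. 2 ppages; refcounts: pp0:2 pp1:2
Op 2: read(P1, v0) -> 39. No state change.
Op 3: read(P0, v0) -> 39. No state change.
Op 4: fork(P1) -> P2. 2 ppages; refcounts: pp0:3 pp1:3
Op 5: write(P2, v1, 188). refcount(pp1)=3>1 -> COPY to pp2. 3 ppages; refcounts: pp0:3 pp1:2 pp2:1
Op 6: write(P1, v0, 149). refcount(pp0)=3>1 -> COPY to pp3. 4 ppages; refcounts: pp0:2 pp1:2 pp2:1 pp3:1
P0: v1 -> pp1 = 42
P1: v1 -> pp1 = 42
P2: v1 -> pp2 = 188

Answer: 42 42 188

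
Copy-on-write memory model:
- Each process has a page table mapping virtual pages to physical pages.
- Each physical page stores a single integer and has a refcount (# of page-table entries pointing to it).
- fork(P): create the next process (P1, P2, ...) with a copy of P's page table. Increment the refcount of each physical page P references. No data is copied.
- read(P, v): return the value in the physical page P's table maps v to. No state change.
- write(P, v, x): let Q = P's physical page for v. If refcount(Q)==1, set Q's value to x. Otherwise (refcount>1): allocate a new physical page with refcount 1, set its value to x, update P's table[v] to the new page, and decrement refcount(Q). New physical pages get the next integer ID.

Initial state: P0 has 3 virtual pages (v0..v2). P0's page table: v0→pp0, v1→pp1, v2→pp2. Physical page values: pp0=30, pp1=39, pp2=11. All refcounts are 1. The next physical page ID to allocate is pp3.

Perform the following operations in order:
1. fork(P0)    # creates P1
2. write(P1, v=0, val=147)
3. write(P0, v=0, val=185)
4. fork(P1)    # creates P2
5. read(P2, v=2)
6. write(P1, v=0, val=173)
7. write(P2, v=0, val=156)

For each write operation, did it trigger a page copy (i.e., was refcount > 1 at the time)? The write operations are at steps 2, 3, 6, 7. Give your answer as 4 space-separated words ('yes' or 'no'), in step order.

Op 1: fork(P0) -> P1. 3 ppages; refcounts: pp0:2 pp1:2 pp2:2
Op 2: write(P1, v0, 147). refcount(pp0)=2>1 -> COPY to pp3. 4 ppages; refcounts: pp0:1 pp1:2 pp2:2 pp3:1
Op 3: write(P0, v0, 185). refcount(pp0)=1 -> write in place. 4 ppages; refcounts: pp0:1 pp1:2 pp2:2 pp3:1
Op 4: fork(P1) -> P2. 4 ppages; refcounts: pp0:1 pp1:3 pp2:3 pp3:2
Op 5: read(P2, v2) -> 11. No state change.
Op 6: write(P1, v0, 173). refcount(pp3)=2>1 -> COPY to pp4. 5 ppages; refcounts: pp0:1 pp1:3 pp2:3 pp3:1 pp4:1
Op 7: write(P2, v0, 156). refcount(pp3)=1 -> write in place. 5 ppages; refcounts: pp0:1 pp1:3 pp2:3 pp3:1 pp4:1

yes no yes no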